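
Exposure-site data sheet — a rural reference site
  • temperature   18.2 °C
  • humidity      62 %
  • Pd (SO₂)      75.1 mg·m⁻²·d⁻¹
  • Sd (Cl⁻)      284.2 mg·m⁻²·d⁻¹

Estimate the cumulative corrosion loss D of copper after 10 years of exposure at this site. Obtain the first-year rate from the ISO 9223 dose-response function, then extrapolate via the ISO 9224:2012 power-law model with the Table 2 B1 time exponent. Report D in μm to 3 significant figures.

D(10) = 6.50 μm

copper: temperature factor f = -0.080·(8.2) = -0.6560
  sulphur-dioxide contribution → 0.3279 μm/a
  chloride contribution → 1.071 μm/a
  total first-year rate 1.399 μm/a
ISO 9224: D(t) = r_corr · t^b with b = 0.667 (copper, B1)
  D(10) = 1.399 × 10^0.667 = 1.399 × 4.645 = 6.499 μm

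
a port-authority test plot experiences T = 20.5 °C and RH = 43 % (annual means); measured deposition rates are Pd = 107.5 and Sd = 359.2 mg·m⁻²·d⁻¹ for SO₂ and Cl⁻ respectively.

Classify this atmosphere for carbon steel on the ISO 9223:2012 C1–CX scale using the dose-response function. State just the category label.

carbon steel: T>10 °C ⇒ hinge -0.054·(20.5−10) = -0.5670
  SO₂ term: 1.77·107.5^0.52·exp(0.02·43-0.5670) = 27.01
  Cl⁻ term: 0.102·359.2^0.62·exp(0.033·43+0.04·20.5) = 36.75
  sum: 27.01 + 36.75 → r_corr = 63.76 μm/a
ISO 9223 Table 2 (carbon steel): 50 < 63.8 ≤ 80 μm/a ⇒ C4

C4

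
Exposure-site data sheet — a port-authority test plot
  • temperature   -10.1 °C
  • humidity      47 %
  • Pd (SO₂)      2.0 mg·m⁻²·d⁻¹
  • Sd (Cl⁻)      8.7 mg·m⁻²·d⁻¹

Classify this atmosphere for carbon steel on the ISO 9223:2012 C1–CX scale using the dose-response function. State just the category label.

carbon steel: T≤10 °C ⇒ hinge +0.150·(-10.1−10) = -3.0150
  Pd branch = 1.77·Pd^0.52·e^(0.02·RH+f) = 0.3187 μm/a
  Cl⁻ term: 0.102·8.7^0.62·exp(0.033·47+0.04·-10.1) = 1.228
  r_corr = 0.3187 + 1.228 = 1.547 μm/a
Category bounds: 1.3…25 μm/a bracket r_corr ⇒ C2

C2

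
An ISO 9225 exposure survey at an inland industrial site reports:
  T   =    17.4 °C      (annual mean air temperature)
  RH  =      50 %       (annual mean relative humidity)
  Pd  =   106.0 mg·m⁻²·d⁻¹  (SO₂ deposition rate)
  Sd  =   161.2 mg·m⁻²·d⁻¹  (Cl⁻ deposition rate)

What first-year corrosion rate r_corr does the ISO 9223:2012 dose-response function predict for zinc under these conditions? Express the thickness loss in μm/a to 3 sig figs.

r_corr = 2.67 μm/a

zinc: temperature factor f = -0.071·(7.4) = -0.5254
  Pd branch = 0.0129·Pd^0.44·e^(0.046·RH+f) = 0.5921 μm/a
  Sd branch = 0.0175·Sd^0.57·e^(0.008·RH+0.085·T) = 2.076 μm/a
  r_corr = 0.5921 + 2.076 = 2.668 μm/a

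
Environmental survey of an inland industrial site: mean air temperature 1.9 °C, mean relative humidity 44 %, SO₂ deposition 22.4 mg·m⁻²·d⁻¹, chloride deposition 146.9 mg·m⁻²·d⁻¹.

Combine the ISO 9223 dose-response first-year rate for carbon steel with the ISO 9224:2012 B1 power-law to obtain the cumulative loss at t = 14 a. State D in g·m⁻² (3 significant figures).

D(14) = 523 g·m⁻²

carbon steel: f(T) = +0.150·(T−10) [T≤10 °C] = -1.2150
  sulphur-dioxide contribution → 6.377 μm/a
  chloride contribution → 10.37 μm/a
  ⇒ r_corr(carbon steel) = 16.75 μm/a
Long-term exponent b (ISO 9224 Table 2, B1) = 0.523
  D(14) = 16.75 × 14^0.523 = 16.75 × 3.976 = 66.58 μm
  Mass loss = 66.58 μm × 7.85 g/cm³ = 522.7 g·m⁻²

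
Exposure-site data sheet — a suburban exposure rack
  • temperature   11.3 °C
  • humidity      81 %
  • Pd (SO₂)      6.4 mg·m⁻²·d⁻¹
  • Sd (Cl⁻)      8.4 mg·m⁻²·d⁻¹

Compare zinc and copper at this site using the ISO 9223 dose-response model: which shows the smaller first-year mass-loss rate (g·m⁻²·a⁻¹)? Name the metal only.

zinc

zinc: T>10 °C ⇒ hinge -0.071·(11.3−10) = -0.0923
  SO₂ term: 0.0129·6.4^0.44·exp(0.046·81-0.0923) = 1.105
  Cl⁻ term: 0.0175·8.4^0.57·exp(0.008·81+0.085·11.3) = 0.2941
  sum: 1.105 + 0.2941 → r_corr = 1.399 μm/a
  mass loss = 1.399 μm/a × 7.14 g/cm³ = 9.99 g·m⁻²·a⁻¹
copper: temperature factor f = -0.080·(1.3) = -0.1040
  SO₂ term: 0.0053·6.4^0.26·exp(0.059·81-0.1040) = 0.9209
  Cl⁻ term: 0.01025·8.4^0.27·exp(0.036·81+0.049·11.3) = 0.585
  sum: 0.9209 + 0.585 → r_corr = 1.506 μm/a
  mass loss = 1.506 μm/a × 8.96 g/cm³ = 13.49 g·m⁻²·a⁻¹
Ordering by g·m⁻²·a⁻¹: copper (13.5) > zinc (9.99)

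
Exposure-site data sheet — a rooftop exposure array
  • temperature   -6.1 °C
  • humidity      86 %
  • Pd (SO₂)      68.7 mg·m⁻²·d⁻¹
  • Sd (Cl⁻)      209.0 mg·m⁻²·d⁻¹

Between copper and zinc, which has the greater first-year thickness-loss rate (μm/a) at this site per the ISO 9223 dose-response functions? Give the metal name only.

copper: temperature factor f = +0.126·(-16.1) = -2.0286
  SO₂ term: 0.0053·68.7^0.26·exp(0.059·86-2.0286) = 0.3346
  Cl⁻ term: 0.01025·209.0^0.27·exp(0.036·86+0.049·-6.1) = 0.7111
  r_corr = 0.3346 + 0.7111 = 1.046 μm/a
zinc: f(T) = +0.038·(T−10) [T≤10 °C] = -0.6118
  Pd branch = 0.0129·Pd^0.44·e^(0.046·RH+f) = 2.351 μm/a
  Cl⁻ term: 0.0175·209.0^0.57·exp(0.008·86+0.085·-6.1) = 0.4356
  r_corr = 2.351 + 0.4356 = 2.786 μm/a
Ordering by μm/a: zinc (2.79) > copper (1.05)

zinc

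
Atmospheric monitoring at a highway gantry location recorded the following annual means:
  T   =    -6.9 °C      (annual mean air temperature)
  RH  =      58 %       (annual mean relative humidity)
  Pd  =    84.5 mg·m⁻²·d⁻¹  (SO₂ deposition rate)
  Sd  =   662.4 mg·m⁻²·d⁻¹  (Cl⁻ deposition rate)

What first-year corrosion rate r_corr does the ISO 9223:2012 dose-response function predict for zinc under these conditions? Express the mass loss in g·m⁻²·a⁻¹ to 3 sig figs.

r_corr = 9.40 g·m⁻²·a⁻¹

zinc: temperature factor f = +0.038·(-16.9) = -0.6422
  sulphur-dioxide contribution → 0.689 μm/a
  chloride contribution → 0.6279 μm/a
  total first-year rate 1.317 μm/a
Convert to mass loss: 1.317 μm/a × 7.14 g/cm³ = 9.402 g·m⁻²·a⁻¹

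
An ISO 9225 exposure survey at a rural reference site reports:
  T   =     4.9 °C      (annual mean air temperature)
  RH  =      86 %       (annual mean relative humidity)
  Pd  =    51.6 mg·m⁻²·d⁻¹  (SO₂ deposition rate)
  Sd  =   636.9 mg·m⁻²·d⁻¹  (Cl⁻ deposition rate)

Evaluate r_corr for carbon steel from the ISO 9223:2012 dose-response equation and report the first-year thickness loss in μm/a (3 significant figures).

r_corr = 152 μm/a

carbon steel: T≤10 °C ⇒ hinge +0.150·(4.9−10) = -0.7650
  Pd branch = 1.77·Pd^0.52·e^(0.02·RH+f) = 35.75 μm/a
  Sd branch = 0.102·Sd^0.62·e^(0.033·RH+0.04·T) = 116.1 μm/a
  sum: 35.75 + 116.1 → r_corr = 151.8 μm/a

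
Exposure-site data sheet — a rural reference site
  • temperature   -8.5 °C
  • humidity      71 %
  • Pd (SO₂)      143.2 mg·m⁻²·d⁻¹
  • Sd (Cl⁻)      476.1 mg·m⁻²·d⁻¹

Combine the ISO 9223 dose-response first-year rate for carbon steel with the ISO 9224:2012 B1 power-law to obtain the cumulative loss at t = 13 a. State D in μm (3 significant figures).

carbon steel: temperature factor f = +0.150·(-18.5) = -2.7750
  sulphur-dioxide contribution → 6.034 μm/a
  chloride contribution → 34.57 μm/a
  ⇒ r_corr(carbon steel) = 40.6 μm/a
ISO 9224: D(t) = r_corr · t^b with b = 0.523 (carbon steel, B1)
  D(13) = 40.6 × 13^0.523 = 40.6 × 3.825 = 155.3 μm

D(13) = 155 μm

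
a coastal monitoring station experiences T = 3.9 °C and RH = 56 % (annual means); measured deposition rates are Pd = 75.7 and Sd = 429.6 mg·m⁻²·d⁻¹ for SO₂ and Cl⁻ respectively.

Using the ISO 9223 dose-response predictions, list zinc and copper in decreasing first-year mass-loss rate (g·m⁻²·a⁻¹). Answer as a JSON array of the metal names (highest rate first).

["zinc", "copper"]

zinc: f(T) = +0.038·(T−10) [T≤10 °C] = -0.2318
  sulphur-dioxide contribution → 0.9025 μm/a
  chloride contribution → 1.209 μm/a
  ⇒ r_corr(zinc) = 2.112 μm/a
  mass loss = 2.112 μm/a × 7.14 g/cm³ = 15.08 g·m⁻²·a⁻¹
copper: temperature factor f = +0.126·(-6.1) = -0.7686
  sulphur-dioxide contribution → 0.206 μm/a
  chloride contribution → 0.4788 μm/a
  total first-year rate 0.6849 μm/a
  mass loss = 0.6849 μm/a × 8.96 g/cm³ = 6.136 g·m⁻²·a⁻¹
Ordering by g·m⁻²·a⁻¹: zinc (15.1) > copper (6.14)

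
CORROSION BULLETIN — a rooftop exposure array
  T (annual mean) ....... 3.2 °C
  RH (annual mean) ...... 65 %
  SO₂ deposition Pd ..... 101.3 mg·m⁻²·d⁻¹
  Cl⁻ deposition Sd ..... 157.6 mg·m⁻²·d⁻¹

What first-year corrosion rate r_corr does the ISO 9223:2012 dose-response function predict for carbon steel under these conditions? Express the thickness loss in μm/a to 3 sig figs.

r_corr = 48.7 μm/a

carbon steel: T≤10 °C ⇒ hinge +0.150·(3.2−10) = -1.0200
  sulphur-dioxide contribution → 25.85 μm/a
  chloride contribution → 22.82 μm/a
  ⇒ r_corr(carbon steel) = 48.67 μm/a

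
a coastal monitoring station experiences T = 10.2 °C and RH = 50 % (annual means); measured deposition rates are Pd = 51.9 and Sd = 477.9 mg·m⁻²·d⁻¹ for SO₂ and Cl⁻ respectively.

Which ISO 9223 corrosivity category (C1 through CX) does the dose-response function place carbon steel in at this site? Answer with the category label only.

C4

carbon steel: f(T) = -0.054·(T−10) [T>10 °C] = -0.0108
  SO₂ term: 1.77·51.9^0.52·exp(0.02·50-0.0108) = 37.11
  Cl⁻ term: 0.102·477.9^0.62·exp(0.033·50+0.04·10.2) = 36.61
  sum: 37.11 + 36.61 → r_corr = 73.71 μm/a
Category bounds: 50…80 μm/a bracket r_corr ⇒ C4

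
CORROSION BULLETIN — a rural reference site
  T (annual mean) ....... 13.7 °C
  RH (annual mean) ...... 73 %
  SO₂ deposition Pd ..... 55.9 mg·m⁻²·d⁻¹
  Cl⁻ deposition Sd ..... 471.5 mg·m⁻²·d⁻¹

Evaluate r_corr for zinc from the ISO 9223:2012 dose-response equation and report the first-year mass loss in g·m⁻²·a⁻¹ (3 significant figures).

zinc: T>10 °C ⇒ hinge -0.071·(13.7−10) = -0.2627
  SO₂ term: 0.0129·55.9^0.44·exp(0.046·73-0.2627) = 1.674
  Cl⁻ term: 0.0175·471.5^0.57·exp(0.008·73+0.085·13.7) = 3.36
  sum: 1.674 + 3.36 → r_corr = 5.033 μm/a
Convert to mass loss: 5.033 μm/a × 7.14 g/cm³ = 35.94 g·m⁻²·a⁻¹

r_corr = 35.9 g·m⁻²·a⁻¹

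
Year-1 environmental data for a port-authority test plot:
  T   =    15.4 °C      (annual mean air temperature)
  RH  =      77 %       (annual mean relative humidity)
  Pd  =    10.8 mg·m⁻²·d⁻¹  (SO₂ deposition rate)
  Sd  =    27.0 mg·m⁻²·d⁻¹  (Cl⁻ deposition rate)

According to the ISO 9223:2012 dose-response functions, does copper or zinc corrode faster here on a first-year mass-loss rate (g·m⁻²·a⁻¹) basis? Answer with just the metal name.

copper: T>10 °C ⇒ hinge -0.080·(15.4−10) = -0.4320
  SO₂ term: 0.0053·10.8^0.26·exp(0.059·77-0.4320) = 0.6003
  Sd branch = 0.01025·Sd^0.27·e^(0.036·RH+0.049·T) = 0.8487 μm/a
  r_corr = 0.6003 + 0.8487 = 1.449 μm/a
  mass loss = 1.449 μm/a × 8.96 g/cm³ = 12.98 g·m⁻²·a⁻¹
zinc: temperature factor f = -0.071·(5.4) = -0.3834
  SO₂ term: 0.0129·10.8^0.44·exp(0.046·77-0.3834) = 0.8651
  Sd branch = 0.0175·Sd^0.57·e^(0.008·RH+0.085·T) = 0.7851 μm/a
  sum: 0.8651 + 0.7851 → r_corr = 1.65 μm/a
  mass loss = 1.65 μm/a × 7.14 g/cm³ = 11.78 g·m⁻²·a⁻¹
Ordering by g·m⁻²·a⁻¹: copper (13) > zinc (11.8)

copper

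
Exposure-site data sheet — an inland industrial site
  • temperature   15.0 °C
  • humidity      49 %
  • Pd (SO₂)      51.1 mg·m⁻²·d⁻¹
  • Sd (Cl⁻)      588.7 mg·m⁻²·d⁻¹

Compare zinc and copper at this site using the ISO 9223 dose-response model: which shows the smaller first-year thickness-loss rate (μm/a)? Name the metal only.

copper

zinc: T>10 °C ⇒ hinge -0.071·(15.0−10) = -0.3550
  sulphur-dioxide contribution → 0.4864 μm/a
  chloride contribution → 3.514 μm/a
  ⇒ r_corr(zinc) = 4.001 μm/a
copper: temperature factor f = -0.080·(5.0) = -0.4000
  sulphur-dioxide contribution → 0.1779 μm/a
  chloride contribution → 0.6981 μm/a
  total first-year rate 0.876 μm/a
Ordering by μm/a: zinc (4) > copper (0.876)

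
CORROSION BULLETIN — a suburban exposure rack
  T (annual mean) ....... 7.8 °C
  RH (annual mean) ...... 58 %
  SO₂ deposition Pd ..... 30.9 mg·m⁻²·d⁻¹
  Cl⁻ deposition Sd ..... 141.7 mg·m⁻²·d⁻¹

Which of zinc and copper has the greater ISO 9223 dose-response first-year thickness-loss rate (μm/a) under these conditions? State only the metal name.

zinc

zinc: T≤10 °C ⇒ hinge +0.038·(7.8−10) = -0.0836
  SO₂ term: 0.0129·30.9^0.44·exp(0.046·58-0.0836) = 0.7737
  Cl⁻ term: 0.0175·141.7^0.57·exp(0.008·58+0.085·7.8) = 0.9094
  sum: 0.7737 + 0.9094 → r_corr = 1.683 μm/a
copper: temperature factor f = +0.126·(-2.2) = -0.2772
  Pd branch = 0.0053·Pd^0.26·e^(0.059·RH+f) = 0.3002 μm/a
  Sd branch = 0.01025·Sd^0.27·e^(0.036·RH+0.049·T) = 0.4617 μm/a
  r_corr = 0.3002 + 0.4617 = 0.7619 μm/a
Ordering by μm/a: zinc (1.68) > copper (0.762)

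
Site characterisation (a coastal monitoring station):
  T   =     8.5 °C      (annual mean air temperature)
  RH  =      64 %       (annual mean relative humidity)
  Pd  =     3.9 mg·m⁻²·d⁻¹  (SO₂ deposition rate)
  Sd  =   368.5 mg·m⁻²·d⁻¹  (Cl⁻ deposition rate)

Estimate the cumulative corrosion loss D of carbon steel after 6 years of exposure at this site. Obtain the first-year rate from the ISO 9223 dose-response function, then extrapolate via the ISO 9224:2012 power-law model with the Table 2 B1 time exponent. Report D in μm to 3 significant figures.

carbon steel: T≤10 °C ⇒ hinge +0.150·(8.5−10) = -0.2250
  SO₂ term: 1.77·3.9^0.52·exp(0.02·64-0.2250) = 10.32
  Cl⁻ term: 0.102·368.5^0.62·exp(0.033·64+0.04·8.5) = 46.2
  r_corr = 10.32 + 46.2 = 56.52 μm/a
Power-law: D(6) = r_corr · 6^0.523
  D(6) = 56.52 × 6^0.523 = 56.52 × 2.553 = 144.3 μm

D(6) = 144 μm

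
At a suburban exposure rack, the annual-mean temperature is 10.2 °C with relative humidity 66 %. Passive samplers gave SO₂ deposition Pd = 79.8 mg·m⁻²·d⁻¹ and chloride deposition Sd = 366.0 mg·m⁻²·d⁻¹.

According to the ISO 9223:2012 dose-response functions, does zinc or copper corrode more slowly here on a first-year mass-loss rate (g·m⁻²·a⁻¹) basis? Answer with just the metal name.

copper

zinc: temperature factor f = -0.071·(0.2) = -0.0142
  SO₂ term: 0.0129·79.8^0.44·exp(0.046·66-0.0142) = 1.819
  Sd branch = 0.0175·Sd^0.57·e^(0.008·RH+0.085·T) = 2.042 μm/a
  sum: 1.819 + 2.042 → r_corr = 3.861 μm/a
  mass loss = 3.861 μm/a × 7.14 g/cm³ = 27.57 g·m⁻²·a⁻¹
copper: temperature factor f = -0.080·(0.2) = -0.0160
  Pd branch = 0.0053·Pd^0.26·e^(0.059·RH+f) = 0.7998 μm/a
  Cl⁻ term: 0.01025·366.0^0.27·exp(0.036·66+0.049·10.2) = 0.895
  sum: 0.7998 + 0.895 → r_corr = 1.695 μm/a
  mass loss = 1.695 μm/a × 8.96 g/cm³ = 15.19 g·m⁻²·a⁻¹
Ordering by g·m⁻²·a⁻¹: zinc (27.6) > copper (15.2)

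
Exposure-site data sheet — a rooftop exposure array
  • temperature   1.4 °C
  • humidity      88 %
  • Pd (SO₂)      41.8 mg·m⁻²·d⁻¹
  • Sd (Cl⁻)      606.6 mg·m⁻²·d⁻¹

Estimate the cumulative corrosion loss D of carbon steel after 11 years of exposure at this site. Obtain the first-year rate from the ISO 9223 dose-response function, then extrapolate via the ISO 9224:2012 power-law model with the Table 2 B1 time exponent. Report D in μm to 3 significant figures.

D(11) = 436 μm

carbon steel: f(T) = +0.150·(T−10) [T≤10 °C] = -1.2900
  sulphur-dioxide contribution → 19.73 μm/a
  chloride contribution → 104.6 μm/a
  ⇒ r_corr(carbon steel) = 124.3 μm/a
Long-term exponent b (ISO 9224 Table 2, B1) = 0.523
  D(11) = 124.3 × 11^0.523 = 124.3 × 3.505 = 435.7 μm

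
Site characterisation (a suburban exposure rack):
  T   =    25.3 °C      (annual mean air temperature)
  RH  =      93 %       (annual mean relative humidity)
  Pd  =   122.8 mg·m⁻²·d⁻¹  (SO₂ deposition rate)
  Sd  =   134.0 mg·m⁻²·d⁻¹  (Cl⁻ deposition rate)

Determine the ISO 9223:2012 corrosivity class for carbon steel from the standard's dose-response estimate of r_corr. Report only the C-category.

carbon steel: f(T) = -0.054·(T−10) [T>10 °C] = -0.8262
  SO₂ term: 1.77·122.8^0.52·exp(0.02·93-0.8262) = 60.72
  Cl⁻ term: 0.102·134.0^0.62·exp(0.033·93+0.04·25.3) = 125.8
  r_corr = 60.72 + 125.8 = 186.5 μm/a
Category bounds: 80…200 μm/a bracket r_corr ⇒ C5

C5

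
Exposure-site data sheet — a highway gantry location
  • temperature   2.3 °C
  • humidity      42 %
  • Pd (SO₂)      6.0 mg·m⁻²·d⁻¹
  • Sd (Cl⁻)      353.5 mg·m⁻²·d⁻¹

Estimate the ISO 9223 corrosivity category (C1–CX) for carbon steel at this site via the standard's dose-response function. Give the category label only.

C2

carbon steel: f(T) = +0.150·(T−10) [T≤10 °C] = -1.1550
  Pd branch = 1.77·Pd^0.52·e^(0.02·RH+f) = 3.28 μm/a
  Cl⁻ term: 0.102·353.5^0.62·exp(0.033·42+0.04·2.3) = 17
  r_corr = 3.28 + 17 = 20.28 μm/a
Category bounds: 1.3…25 μm/a bracket r_corr ⇒ C2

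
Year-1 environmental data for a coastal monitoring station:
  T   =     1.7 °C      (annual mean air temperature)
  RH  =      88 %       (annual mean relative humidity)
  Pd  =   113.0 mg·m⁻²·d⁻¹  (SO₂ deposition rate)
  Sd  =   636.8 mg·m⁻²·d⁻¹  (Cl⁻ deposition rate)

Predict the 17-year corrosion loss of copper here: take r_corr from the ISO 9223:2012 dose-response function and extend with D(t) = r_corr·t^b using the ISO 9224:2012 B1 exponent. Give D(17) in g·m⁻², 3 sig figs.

D(17) = 158 g·m⁻²

copper: T≤10 °C ⇒ hinge +0.126·(1.7−10) = -1.0458
  sulphur-dioxide contribution → 1.145 μm/a
  chloride contribution → 1.513 μm/a
  total first-year rate 2.658 μm/a
Power-law: D(17) = r_corr · 17^0.667
  D(17) = 2.658 × 17^0.667 = 2.658 × 6.618 = 17.59 μm
  Mass loss = 17.59 μm × 8.96 g/cm³ = 157.6 g·m⁻²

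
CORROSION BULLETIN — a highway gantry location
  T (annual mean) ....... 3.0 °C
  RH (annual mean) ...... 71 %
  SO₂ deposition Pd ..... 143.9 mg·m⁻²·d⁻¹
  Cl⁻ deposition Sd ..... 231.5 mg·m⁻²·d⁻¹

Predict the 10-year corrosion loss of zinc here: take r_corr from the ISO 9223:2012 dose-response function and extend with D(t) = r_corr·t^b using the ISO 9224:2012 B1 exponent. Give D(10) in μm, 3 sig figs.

zinc: T≤10 °C ⇒ hinge +0.038·(3.0−10) = -0.2660
  Pd branch = 0.0129·Pd^0.44·e^(0.046·RH+f) = 2.307 μm/a
  Cl⁻ term: 0.0175·231.5^0.57·exp(0.008·71+0.085·3.0) = 0.8877
  r_corr = 2.307 + 0.8877 = 3.195 μm/a
ISO 9224: D(t) = r_corr · t^b with b = 0.813 (zinc, B1)
  D(10) = 3.195 × 10^0.813 = 3.195 × 6.501 = 20.77 μm

D(10) = 20.8 μm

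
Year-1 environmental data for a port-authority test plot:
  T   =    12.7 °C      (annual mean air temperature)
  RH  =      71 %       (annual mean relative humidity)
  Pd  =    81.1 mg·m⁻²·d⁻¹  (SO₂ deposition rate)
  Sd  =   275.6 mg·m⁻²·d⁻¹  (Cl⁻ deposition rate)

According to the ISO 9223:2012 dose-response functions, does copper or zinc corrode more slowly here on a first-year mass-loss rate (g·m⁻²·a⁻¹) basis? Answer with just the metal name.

copper

copper: T>10 °C ⇒ hinge -0.080·(12.7−10) = -0.2160
  sulphur-dioxide contribution → 0.8832 μm/a
  chloride contribution → 1.122 μm/a
  total first-year rate 2.005 μm/a
  mass loss = 2.005 μm/a × 8.96 g/cm³ = 17.97 g·m⁻²·a⁻¹
zinc: temperature factor f = -0.071·(2.7) = -0.1917
  sulphur-dioxide contribution → 1.931 μm/a
  chloride contribution → 2.236 μm/a
  ⇒ r_corr(zinc) = 4.167 μm/a
  mass loss = 4.167 μm/a × 7.14 g/cm³ = 29.75 g·m⁻²·a⁻¹
Ordering by g·m⁻²·a⁻¹: zinc (29.8) > copper (18)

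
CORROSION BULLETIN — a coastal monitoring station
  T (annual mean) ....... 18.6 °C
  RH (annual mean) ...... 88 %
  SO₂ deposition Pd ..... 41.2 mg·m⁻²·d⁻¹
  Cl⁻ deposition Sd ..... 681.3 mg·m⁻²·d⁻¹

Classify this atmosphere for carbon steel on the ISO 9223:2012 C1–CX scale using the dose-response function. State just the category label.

CX

carbon steel: temperature factor f = -0.054·(8.6) = -0.4644
  sulphur-dioxide contribution → 44.71 μm/a
  chloride contribution → 223.7 μm/a
  ⇒ r_corr(carbon steel) = 268.4 μm/a
ISO 9223 Table 2 (carbon steel): 200 < 268 ≤ 700 μm/a ⇒ CX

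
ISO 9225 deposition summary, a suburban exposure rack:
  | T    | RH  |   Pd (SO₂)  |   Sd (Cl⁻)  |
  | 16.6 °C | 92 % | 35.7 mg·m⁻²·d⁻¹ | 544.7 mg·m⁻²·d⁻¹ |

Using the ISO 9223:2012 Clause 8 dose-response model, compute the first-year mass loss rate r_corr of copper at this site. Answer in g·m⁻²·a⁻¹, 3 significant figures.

r_corr = 47.3 g·m⁻²·a⁻¹

copper: T>10 °C ⇒ hinge -0.080·(16.6−10) = -0.5280
  Pd branch = 0.0053·Pd^0.26·e^(0.059·RH+f) = 1.803 μm/a
  Cl⁻ term: 0.01025·544.7^0.27·exp(0.036·92+0.049·16.6) = 3.476
  sum: 1.803 + 3.476 → r_corr = 5.279 μm/a
Convert to mass loss: 5.279 μm/a × 8.96 g/cm³ = 47.3 g·m⁻²·a⁻¹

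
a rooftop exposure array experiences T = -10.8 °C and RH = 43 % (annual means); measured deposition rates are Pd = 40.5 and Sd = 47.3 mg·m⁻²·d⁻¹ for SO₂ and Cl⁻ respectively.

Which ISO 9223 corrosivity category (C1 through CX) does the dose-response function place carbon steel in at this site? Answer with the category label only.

C2

carbon steel: f(T) = +0.150·(T−10) [T≤10 °C] = -3.1200
  Pd branch = 1.77·Pd^0.52·e^(0.02·RH+f) = 1.266 μm/a
  Sd branch = 0.102·Sd^0.62·e^(0.033·RH+0.04·T) = 2.99 μm/a
  r_corr = 1.266 + 2.99 = 4.256 μm/a
ISO 9223 Table 2 (carbon steel): 1.3 < 4.26 ≤ 25 μm/a ⇒ C2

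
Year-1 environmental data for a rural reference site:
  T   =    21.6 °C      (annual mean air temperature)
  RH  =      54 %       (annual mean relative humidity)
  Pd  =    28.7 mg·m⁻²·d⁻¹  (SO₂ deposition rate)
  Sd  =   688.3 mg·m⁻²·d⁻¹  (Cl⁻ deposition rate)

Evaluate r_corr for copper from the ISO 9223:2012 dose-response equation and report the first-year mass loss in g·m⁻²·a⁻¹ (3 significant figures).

r_corr = 11.9 g·m⁻²·a⁻¹

copper: T>10 °C ⇒ hinge -0.080·(21.6−10) = -0.9280
  Pd branch = 0.0053·Pd^0.26·e^(0.059·RH+f) = 0.1213 μm/a
  Sd branch = 0.01025·Sd^0.27·e^(0.036·RH+0.049·T) = 1.205 μm/a
  sum: 0.1213 + 1.205 → r_corr = 1.326 μm/a
Convert to mass loss: 1.326 μm/a × 8.96 g/cm³ = 11.88 g·m⁻²·a⁻¹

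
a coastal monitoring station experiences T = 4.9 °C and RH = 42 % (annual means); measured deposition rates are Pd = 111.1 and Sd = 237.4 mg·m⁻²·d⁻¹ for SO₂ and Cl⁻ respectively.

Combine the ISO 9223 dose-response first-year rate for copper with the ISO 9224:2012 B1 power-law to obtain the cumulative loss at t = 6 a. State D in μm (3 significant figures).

copper: temperature factor f = +0.126·(-5.1) = -0.6426
  Pd branch = 0.0053·Pd^0.26·e^(0.059·RH+f) = 0.113 μm/a
  Sd branch = 0.01025·Sd^0.27·e^(0.036·RH+0.049·T) = 0.2588 μm/a
  r_corr = 0.113 + 0.2588 = 0.3719 μm/a
Long-term exponent b (ISO 9224 Table 2, B1) = 0.667
  D(6) = 0.3719 × 6^0.667 = 0.3719 × 3.304 = 1.229 μm

D(6) = 1.23 μm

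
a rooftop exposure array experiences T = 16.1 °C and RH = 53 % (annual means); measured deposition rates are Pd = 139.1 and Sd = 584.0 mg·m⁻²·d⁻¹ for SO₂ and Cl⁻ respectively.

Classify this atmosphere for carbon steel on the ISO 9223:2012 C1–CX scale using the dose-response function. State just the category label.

carbon steel: f(T) = -0.054·(T−10) [T>10 °C] = -0.3294
  SO₂ term: 1.77·139.1^0.52·exp(0.02·53-0.3294) = 47.84
  Sd branch = 0.102·Sd^0.62·e^(0.033·RH+0.04·T) = 57.95 μm/a
  sum: 47.84 + 57.95 → r_corr = 105.8 μm/a
Category bounds: 80…200 μm/a bracket r_corr ⇒ C5

C5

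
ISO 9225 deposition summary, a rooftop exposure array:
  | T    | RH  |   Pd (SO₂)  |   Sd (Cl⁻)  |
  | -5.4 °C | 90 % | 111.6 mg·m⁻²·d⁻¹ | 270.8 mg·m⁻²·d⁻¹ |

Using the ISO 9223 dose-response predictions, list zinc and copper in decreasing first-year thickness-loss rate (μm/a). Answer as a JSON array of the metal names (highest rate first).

zinc: temperature factor f = +0.038·(-15.4) = -0.5852
  Pd branch = 0.0129·Pd^0.44·e^(0.046·RH+f) = 3.592 μm/a
  Cl⁻ term: 0.0175·270.8^0.57·exp(0.008·90+0.085·-5.4) = 0.5533
  sum: 3.592 + 0.5533 → r_corr = 4.146 μm/a
copper: temperature factor f = +0.126·(-15.4) = -1.9404
  Pd branch = 0.0053·Pd^0.26·e^(0.059·RH+f) = 0.5249 μm/a
  Sd branch = 0.01025·Sd^0.27·e^(0.036·RH+0.049·T) = 0.9115 μm/a
  sum: 0.5249 + 0.9115 → r_corr = 1.436 μm/a
Ordering by μm/a: zinc (4.15) > copper (1.44)

["zinc", "copper"]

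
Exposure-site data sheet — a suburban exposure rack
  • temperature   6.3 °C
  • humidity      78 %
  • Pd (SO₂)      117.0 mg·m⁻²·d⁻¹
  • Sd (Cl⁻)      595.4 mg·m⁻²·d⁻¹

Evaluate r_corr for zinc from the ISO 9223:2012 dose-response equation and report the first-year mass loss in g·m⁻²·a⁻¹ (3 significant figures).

r_corr = 38.7 g·m⁻²·a⁻¹

zinc: f(T) = +0.038·(T−10) [T≤10 °C] = -0.1406
  Pd branch = 0.0129·Pd^0.44·e^(0.046·RH+f) = 3.294 μm/a
  Sd branch = 0.0175·Sd^0.57·e^(0.008·RH+0.085·T) = 2.129 μm/a
  r_corr = 3.294 + 2.129 = 5.424 μm/a
Convert to mass loss: 5.424 μm/a × 7.14 g/cm³ = 38.73 g·m⁻²·a⁻¹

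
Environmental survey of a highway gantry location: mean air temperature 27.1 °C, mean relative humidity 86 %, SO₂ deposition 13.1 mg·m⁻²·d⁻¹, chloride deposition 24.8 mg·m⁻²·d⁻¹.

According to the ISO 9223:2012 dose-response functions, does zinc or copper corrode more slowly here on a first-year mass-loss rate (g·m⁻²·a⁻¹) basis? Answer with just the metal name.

zinc: f(T) = -0.071·(T−10) [T>10 °C] = -1.2141
  sulphur-dioxide contribution → 0.6208 μm/a
  chloride contribution → 2.173 μm/a
  total first-year rate 2.794 μm/a
  mass loss = 2.794 μm/a × 7.14 g/cm³ = 19.95 g·m⁻²·a⁻¹
copper: f(T) = -0.080·(T−10) [T>10 °C] = -1.3680
  sulphur-dioxide contribution → 0.421 μm/a
  chloride contribution → 2.035 μm/a
  ⇒ r_corr(copper) = 2.456 μm/a
  mass loss = 2.456 μm/a × 8.96 g/cm³ = 22 g·m⁻²·a⁻¹
Ordering by g·m⁻²·a⁻¹: copper (22) > zinc (19.9)

zinc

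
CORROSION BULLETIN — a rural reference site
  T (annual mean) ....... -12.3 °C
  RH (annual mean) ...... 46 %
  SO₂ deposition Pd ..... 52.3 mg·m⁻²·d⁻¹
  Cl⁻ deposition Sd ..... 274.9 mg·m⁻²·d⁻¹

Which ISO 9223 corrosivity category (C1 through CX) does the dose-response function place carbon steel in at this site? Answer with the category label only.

carbon steel: temperature factor f = +0.150·(-22.3) = -3.3450
  sulphur-dioxide contribution → 1.226 μm/a
  chloride contribution → 9.257 μm/a
  total first-year rate 10.48 μm/a
10.5 μm/a falls in (1.3, 25] for carbon steel → category C2

C2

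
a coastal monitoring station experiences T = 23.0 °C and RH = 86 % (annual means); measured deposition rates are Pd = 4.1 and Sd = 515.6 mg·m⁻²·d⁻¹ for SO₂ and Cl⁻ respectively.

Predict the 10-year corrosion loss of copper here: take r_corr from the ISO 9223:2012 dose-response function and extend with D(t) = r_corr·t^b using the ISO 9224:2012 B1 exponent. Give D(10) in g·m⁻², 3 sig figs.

D(10) = 175 g·m⁻²

copper: T>10 °C ⇒ hinge -0.080·(23.0−10) = -1.0400
  Pd branch = 0.0053·Pd^0.26·e^(0.059·RH+f) = 0.4321 μm/a
  Cl⁻ term: 0.01025·515.6^0.27·exp(0.036·86+0.049·23.0) = 3.776
  r_corr = 0.4321 + 3.776 = 4.208 μm/a
ISO 9224: D(t) = r_corr · t^b with b = 0.667 (copper, B1)
  D(10) = 4.208 × 10^0.667 = 4.208 × 4.645 = 19.55 μm
  Mass loss = 19.55 μm × 8.96 g/cm³ = 175.2 g·m⁻²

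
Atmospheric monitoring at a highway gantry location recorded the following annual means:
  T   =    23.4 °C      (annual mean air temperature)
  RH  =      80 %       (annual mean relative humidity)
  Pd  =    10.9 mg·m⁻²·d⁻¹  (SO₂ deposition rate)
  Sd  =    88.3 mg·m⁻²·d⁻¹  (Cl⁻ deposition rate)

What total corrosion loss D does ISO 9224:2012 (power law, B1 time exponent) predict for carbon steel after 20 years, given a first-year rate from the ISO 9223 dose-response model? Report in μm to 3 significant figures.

D(20) = 351 μm

carbon steel: T>10 °C ⇒ hinge -0.054·(23.4−10) = -0.7236
  SO₂ term: 1.77·10.9^0.52·exp(0.02·80-0.7236) = 14.72
  Cl⁻ term: 0.102·88.3^0.62·exp(0.033·80+0.04·23.4) = 58.63
  r_corr = 14.72 + 58.63 = 73.36 μm/a
ISO 9224: D(t) = r_corr · t^b with b = 0.523 (carbon steel, B1)
  D(20) = 73.36 × 20^0.523 = 73.36 × 4.791 = 351.5 μm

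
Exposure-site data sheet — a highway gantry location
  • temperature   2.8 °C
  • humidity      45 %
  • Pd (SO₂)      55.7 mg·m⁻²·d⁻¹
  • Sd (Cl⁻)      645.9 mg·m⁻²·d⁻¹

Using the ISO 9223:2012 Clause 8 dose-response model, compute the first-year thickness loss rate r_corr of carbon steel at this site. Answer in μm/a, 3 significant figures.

r_corr = 39.8 μm/a

carbon steel: temperature factor f = +0.150·(-7.2) = -1.0800
  SO₂ term: 1.77·55.7^0.52·exp(0.02·45-1.0800) = 11.96
  Cl⁻ term: 0.102·645.9^0.62·exp(0.033·45+0.04·2.8) = 27.83
  r_corr = 11.96 + 27.83 = 39.78 μm/a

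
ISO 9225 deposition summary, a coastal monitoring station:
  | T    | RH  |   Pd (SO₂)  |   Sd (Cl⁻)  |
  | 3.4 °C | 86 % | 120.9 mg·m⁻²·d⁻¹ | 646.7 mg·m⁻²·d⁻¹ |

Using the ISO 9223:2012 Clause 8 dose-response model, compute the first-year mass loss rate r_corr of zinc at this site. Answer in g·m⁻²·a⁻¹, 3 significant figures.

r_corr = 44.2 g·m⁻²·a⁻¹

zinc: T≤10 °C ⇒ hinge +0.038·(3.4−10) = -0.2508
  Pd branch = 0.0129·Pd^0.44·e^(0.046·RH+f) = 4.325 μm/a
  Cl⁻ term: 0.0175·646.7^0.57·exp(0.008·86+0.085·3.4) = 1.86
  r_corr = 4.325 + 1.86 = 6.185 μm/a
Convert to mass loss: 6.185 μm/a × 7.14 g/cm³ = 44.16 g·m⁻²·a⁻¹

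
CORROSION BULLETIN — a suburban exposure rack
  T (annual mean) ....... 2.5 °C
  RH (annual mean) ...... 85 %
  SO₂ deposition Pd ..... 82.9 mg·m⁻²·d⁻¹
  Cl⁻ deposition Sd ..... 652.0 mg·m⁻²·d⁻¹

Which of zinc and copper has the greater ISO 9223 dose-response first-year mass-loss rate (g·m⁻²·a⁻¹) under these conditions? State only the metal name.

zinc: temperature factor f = +0.038·(-7.5) = -0.2850
  SO₂ term: 0.0129·82.9^0.44·exp(0.046·85-0.2850) = 3.381
  Cl⁻ term: 0.0175·652.0^0.57·exp(0.008·85+0.085·2.5) = 1.717
  r_corr = 3.381 + 1.717 = 5.098 μm/a
  mass loss = 5.098 μm/a × 7.14 g/cm³ = 36.4 g·m⁻²·a⁻¹
copper: T≤10 °C ⇒ hinge +0.126·(2.5−10) = -0.9450
  Pd branch = 0.0053·Pd^0.26·e^(0.059·RH+f) = 0.9788 μm/a
  Sd branch = 0.01025·Sd^0.27·e^(0.036·RH+0.049·T) = 1.421 μm/a
  r_corr = 0.9788 + 1.421 = 2.4 μm/a
  mass loss = 2.4 μm/a × 8.96 g/cm³ = 21.51 g·m⁻²·a⁻¹
Ordering by g·m⁻²·a⁻¹: zinc (36.4) > copper (21.5)

zinc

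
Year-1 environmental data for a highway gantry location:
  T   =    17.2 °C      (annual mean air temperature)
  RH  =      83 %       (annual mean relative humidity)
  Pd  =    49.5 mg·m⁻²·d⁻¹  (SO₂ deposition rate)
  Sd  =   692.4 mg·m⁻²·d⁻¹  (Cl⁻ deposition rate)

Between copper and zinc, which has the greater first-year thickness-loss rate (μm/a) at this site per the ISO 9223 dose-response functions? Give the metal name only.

zinc

copper: f(T) = -0.080·(T−10) [T>10 °C] = -0.5760
  sulphur-dioxide contribution → 1.1 μm/a
  chloride contribution → 2.763 μm/a
  ⇒ r_corr(copper) = 3.863 μm/a
zinc: f(T) = -0.071·(T−10) [T>10 °C] = -0.5112
  sulphur-dioxide contribution → 1.96 μm/a
  chloride contribution → 6.1 μm/a
  ⇒ r_corr(zinc) = 8.061 μm/a
Ordering by μm/a: zinc (8.06) > copper (3.86)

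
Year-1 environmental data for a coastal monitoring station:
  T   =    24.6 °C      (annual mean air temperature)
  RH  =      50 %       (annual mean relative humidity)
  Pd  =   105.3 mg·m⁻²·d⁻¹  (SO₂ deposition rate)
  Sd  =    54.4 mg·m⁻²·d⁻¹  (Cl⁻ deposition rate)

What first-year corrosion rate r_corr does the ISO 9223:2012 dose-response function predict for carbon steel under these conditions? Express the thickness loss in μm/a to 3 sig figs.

carbon steel: temperature factor f = -0.054·(14.6) = -0.7884
  Pd branch = 1.77·Pd^0.52·e^(0.02·RH+f) = 24.63 μm/a
  Sd branch = 0.102·Sd^0.62·e^(0.033·RH+0.04·T) = 16.93 μm/a
  r_corr = 24.63 + 16.93 = 41.56 μm/a

r_corr = 41.6 μm/a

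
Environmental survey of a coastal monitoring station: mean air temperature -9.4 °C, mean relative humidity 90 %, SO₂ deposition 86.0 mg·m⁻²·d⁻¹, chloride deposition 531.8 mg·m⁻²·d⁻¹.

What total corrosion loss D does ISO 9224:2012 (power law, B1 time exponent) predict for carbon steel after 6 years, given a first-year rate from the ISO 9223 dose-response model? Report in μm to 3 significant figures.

D(6) = 186 μm

carbon steel: temperature factor f = +0.150·(-19.4) = -2.9100
  Pd branch = 1.77·Pd^0.52·e^(0.02·RH+f) = 5.914 μm/a
  Sd branch = 0.102·Sd^0.62·e^(0.033·RH+0.04·T) = 66.85 μm/a
  sum: 5.914 + 66.85 → r_corr = 72.77 μm/a
Long-term exponent b (ISO 9224 Table 2, B1) = 0.523
  D(6) = 72.77 × 6^0.523 = 72.77 × 2.553 = 185.7 μm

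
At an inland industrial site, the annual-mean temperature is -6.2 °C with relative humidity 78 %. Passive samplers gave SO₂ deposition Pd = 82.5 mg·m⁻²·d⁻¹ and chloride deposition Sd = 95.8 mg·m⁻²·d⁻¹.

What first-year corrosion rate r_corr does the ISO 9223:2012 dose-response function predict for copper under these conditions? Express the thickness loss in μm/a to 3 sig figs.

copper: f(T) = +0.126·(T−10) [T≤10 °C] = -2.0412
  sulphur-dioxide contribution → 0.2161 μm/a
  chloride contribution → 0.4298 μm/a
  total first-year rate 0.6459 μm/a

r_corr = 0.646 μm/a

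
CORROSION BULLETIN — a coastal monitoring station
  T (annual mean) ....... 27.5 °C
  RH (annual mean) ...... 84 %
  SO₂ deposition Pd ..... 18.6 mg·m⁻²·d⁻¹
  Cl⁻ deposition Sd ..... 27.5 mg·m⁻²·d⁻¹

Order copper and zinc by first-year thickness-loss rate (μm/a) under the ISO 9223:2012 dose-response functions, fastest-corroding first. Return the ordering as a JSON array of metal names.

copper: temperature factor f = -0.080·(17.5) = -1.4000
  Pd branch = 0.0053·Pd^0.26·e^(0.059·RH+f) = 0.3969 μm/a
  Cl⁻ term: 0.01025·27.5^0.27·exp(0.036·84+0.049·27.5) = 1.985
  sum: 0.3969 + 1.985 → r_corr = 2.382 μm/a
zinc: temperature factor f = -0.071·(17.5) = -1.2425
  SO₂ term: 0.0129·18.6^0.44·exp(0.046·84-1.2425) = 0.6422
  Cl⁻ term: 0.0175·27.5^0.57·exp(0.008·84+0.085·27.5) = 2.347
  sum: 0.6422 + 2.347 → r_corr = 2.989 μm/a
Ordering by μm/a: zinc (2.99) > copper (2.38)

["zinc", "copper"]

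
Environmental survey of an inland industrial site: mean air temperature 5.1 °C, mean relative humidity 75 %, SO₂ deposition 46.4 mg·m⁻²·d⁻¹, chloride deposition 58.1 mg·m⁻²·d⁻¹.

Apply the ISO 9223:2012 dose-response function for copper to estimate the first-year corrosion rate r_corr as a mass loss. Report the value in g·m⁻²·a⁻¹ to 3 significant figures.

copper: f(T) = +0.126·(T−10) [T≤10 °C] = -0.6174
  Pd branch = 0.0053·Pd^0.26·e^(0.059·RH+f) = 0.6474 μm/a
  Cl⁻ term: 0.01025·58.1^0.27·exp(0.036·75+0.049·5.1) = 0.5864
  sum: 0.6474 + 0.5864 → r_corr = 1.234 μm/a
Convert to mass loss: 1.234 μm/a × 8.96 g/cm³ = 11.05 g·m⁻²·a⁻¹

r_corr = 11.1 g·m⁻²·a⁻¹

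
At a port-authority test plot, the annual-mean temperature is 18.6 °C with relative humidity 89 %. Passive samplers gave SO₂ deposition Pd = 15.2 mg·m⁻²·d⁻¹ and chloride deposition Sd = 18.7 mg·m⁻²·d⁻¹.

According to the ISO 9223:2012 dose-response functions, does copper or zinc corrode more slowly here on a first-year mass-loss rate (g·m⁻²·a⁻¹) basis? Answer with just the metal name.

copper: temperature factor f = -0.080·(8.6) = -0.6880
  SO₂ term: 0.0053·15.2^0.26·exp(0.059·89-0.6880) = 1.031
  Cl⁻ term: 0.01025·18.7^0.27·exp(0.036·89+0.049·18.6) = 1.385
  sum: 1.031 + 1.385 → r_corr = 2.416 μm/a
  mass loss = 2.416 μm/a × 8.96 g/cm³ = 21.65 g·m⁻²·a⁻¹
zinc: T>10 °C ⇒ hinge -0.071·(18.6−10) = -0.6106
  SO₂ term: 0.0129·15.2^0.44·exp(0.046·89-0.6106) = 1.391
  Cl⁻ term: 0.0175·18.7^0.57·exp(0.008·89+0.085·18.6) = 0.9201
  sum: 1.391 + 0.9201 → r_corr = 2.311 μm/a
  mass loss = 2.311 μm/a × 7.14 g/cm³ = 16.5 g·m⁻²·a⁻¹
Ordering by g·m⁻²·a⁻¹: copper (21.6) > zinc (16.5)

zinc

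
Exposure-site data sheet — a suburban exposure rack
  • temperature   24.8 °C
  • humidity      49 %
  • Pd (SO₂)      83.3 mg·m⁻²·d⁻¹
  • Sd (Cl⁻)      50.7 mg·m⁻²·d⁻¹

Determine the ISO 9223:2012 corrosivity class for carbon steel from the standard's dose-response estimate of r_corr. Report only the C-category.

carbon steel: temperature factor f = -0.054·(14.8) = -0.7992
  Pd branch = 1.77·Pd^0.52·e^(0.02·RH+f) = 21.15 μm/a
  Sd branch = 0.102·Sd^0.62·e^(0.033·RH+0.04·T) = 15.8 μm/a
  sum: 21.15 + 15.8 → r_corr = 36.95 μm/a
ISO 9223 Table 2 (carbon steel): 25 < 37 ≤ 50 μm/a ⇒ C3

C3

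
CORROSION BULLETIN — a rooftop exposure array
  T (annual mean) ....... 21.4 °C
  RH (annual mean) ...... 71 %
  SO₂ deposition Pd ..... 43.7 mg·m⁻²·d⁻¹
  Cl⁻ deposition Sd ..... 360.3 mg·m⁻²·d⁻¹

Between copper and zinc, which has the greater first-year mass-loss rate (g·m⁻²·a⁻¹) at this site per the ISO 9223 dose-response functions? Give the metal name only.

copper: temperature factor f = -0.080·(11.4) = -0.9120
  sulphur-dioxide contribution → 0.375 μm/a
  chloride contribution → 1.847 μm/a
  total first-year rate 2.222 μm/a
  mass loss = 2.222 μm/a × 8.96 g/cm³ = 19.91 g·m⁻²·a⁻¹
zinc: temperature factor f = -0.071·(11.4) = -0.8094
  sulphur-dioxide contribution → 0.793 μm/a
  chloride contribution → 5.458 μm/a
  total first-year rate 6.251 μm/a
  mass loss = 6.251 μm/a × 7.14 g/cm³ = 44.63 g·m⁻²·a⁻¹
Ordering by g·m⁻²·a⁻¹: zinc (44.6) > copper (19.9)

zinc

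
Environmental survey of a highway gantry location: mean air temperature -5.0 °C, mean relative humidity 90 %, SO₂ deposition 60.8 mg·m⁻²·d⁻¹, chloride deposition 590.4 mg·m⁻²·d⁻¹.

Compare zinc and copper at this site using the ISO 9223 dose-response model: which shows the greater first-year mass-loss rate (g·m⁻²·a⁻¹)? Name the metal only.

zinc: temperature factor f = +0.038·(-15.0) = -0.5700
  Pd branch = 0.0129·Pd^0.44·e^(0.046·RH+f) = 2.792 μm/a
  Sd branch = 0.0175·Sd^0.57·e^(0.008·RH+0.085·T) = 0.8927 μm/a
  r_corr = 2.792 + 0.8927 = 3.685 μm/a
  mass loss = 3.685 μm/a × 7.14 g/cm³ = 26.31 g·m⁻²·a⁻¹
copper: T≤10 °C ⇒ hinge +0.126·(-5.0−10) = -1.8900
  Pd branch = 0.0053·Pd^0.26·e^(0.059·RH+f) = 0.4714 μm/a
  Cl⁻ term: 0.01025·590.4^0.27·exp(0.036·90+0.049·-5.0) = 1.147
  sum: 0.4714 + 1.147 → r_corr = 1.619 μm/a
  mass loss = 1.619 μm/a × 8.96 g/cm³ = 14.5 g·m⁻²·a⁻¹
Ordering by g·m⁻²·a⁻¹: zinc (26.3) > copper (14.5)

zinc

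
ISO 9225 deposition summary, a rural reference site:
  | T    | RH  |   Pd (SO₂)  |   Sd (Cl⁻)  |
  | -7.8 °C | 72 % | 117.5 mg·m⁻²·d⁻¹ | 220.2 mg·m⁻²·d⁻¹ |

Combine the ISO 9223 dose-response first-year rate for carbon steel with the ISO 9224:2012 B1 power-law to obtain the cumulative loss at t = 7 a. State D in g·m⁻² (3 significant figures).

carbon steel: T≤10 °C ⇒ hinge +0.150·(-7.8−10) = -2.6700
  sulphur-dioxide contribution → 6.169 μm/a
  chloride contribution → 22.78 μm/a
  ⇒ r_corr(carbon steel) = 28.95 μm/a
Long-term exponent b (ISO 9224 Table 2, B1) = 0.523
  D(7) = 28.95 × 7^0.523 = 28.95 × 2.767 = 80.09 μm
  Mass loss = 80.09 μm × 7.85 g/cm³ = 628.7 g·m⁻²

D(7) = 629 g·m⁻²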